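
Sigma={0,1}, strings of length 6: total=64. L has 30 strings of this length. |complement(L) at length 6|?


Alphabet: {0,1}
String length: 6
Total strings of length 6 = 2^6 = 64
Strings in L = 30
Complement = total - |L|
= 64 - 30
= 34

34


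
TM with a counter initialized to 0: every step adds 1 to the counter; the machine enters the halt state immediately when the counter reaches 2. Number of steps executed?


Counter starts at 0. Counting sequence:
  Step 1: counter = 1
  Step 2: counter = 2
Counter reached 2 -> halt
Total steps = 2

2


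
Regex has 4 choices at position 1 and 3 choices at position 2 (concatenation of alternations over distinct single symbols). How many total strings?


First group: 4 alternatives
Second group: 3 alternatives
Concatenation: each choice from group 1 pairs with each from group 2
Total = 4 x 3 = 12

12


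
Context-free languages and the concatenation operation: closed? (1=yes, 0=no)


CFL closure properties:
  Closed under: union, concatenation, Kleene star
  NOT closed under: intersection, complement
Operation 'concatenation' is in closed list -> Yes (closed)

1


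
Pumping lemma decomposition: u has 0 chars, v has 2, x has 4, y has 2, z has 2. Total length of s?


|s| = |u| + |v| + |x| + |y| + |z|
= 0 + 2 + 4 + 2 + 2
= 2 + 4 + 4
= 6 + 4
= 10

10


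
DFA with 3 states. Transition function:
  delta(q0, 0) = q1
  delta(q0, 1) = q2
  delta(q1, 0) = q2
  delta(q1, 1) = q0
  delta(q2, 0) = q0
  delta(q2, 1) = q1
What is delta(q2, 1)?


Looking up transition function:
delta(q2, 1) in the table
Row: q2, Column: 1
Result: q1

q1


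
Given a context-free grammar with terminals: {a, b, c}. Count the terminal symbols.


Terminal symbols: a, b, c
Counting each: a (#1), b (#2), c (#3)
Total = 3

3


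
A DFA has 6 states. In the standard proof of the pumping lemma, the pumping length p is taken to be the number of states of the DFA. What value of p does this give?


Pumping lemma for regular languages (standard proof):
Take p = |Q|, the number of DFA states.
Any string of length >= |Q| passes through |Q|+1 states while reading its first |Q| symbols,
so by pigeonhole some state repeats, giving the loop that can be pumped.
Here |Q| = 6
Therefore the proof uses p = 6

6


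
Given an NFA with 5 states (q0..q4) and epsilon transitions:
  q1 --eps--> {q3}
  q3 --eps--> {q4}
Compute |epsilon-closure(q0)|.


Starting from q0
Initialize closure = {q0}
q0 has no outgoing epsilon transitions -> nothing to add
Final closure: {q0}
Size = 1

1


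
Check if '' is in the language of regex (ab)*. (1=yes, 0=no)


Pattern: (ab)*
String: ''
Pattern requires: zero or more repetitions of 'ab'
Pairs: []
All pairs are 'ab'? Yes
Result: 1

1


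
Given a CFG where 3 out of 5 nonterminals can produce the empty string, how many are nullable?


Nonterminals: {S, A, B, C, D}
A nonterminal is nullable if it can derive epsilon
Counting nullable nonterminals: 3
Total nullable = 3

3


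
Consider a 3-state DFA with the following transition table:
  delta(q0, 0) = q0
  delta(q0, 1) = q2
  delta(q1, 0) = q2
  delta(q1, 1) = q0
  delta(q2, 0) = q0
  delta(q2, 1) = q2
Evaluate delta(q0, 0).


Looking up transition function:
delta(q0, 0) in the table
Row: q0, Column: 0
Result: q0

q0


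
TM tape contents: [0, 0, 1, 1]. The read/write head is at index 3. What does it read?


Tape: [0, 0, 1, 1]
Positions: 0 1 2 3
Values:    0 0 1 1
Head at position 3
tape[3] = 1

1


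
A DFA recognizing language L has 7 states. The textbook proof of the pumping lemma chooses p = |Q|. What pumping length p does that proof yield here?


Pumping lemma for regular languages (standard proof):
Take p = |Q|, the number of DFA states.
Any string of length >= |Q| passes through |Q|+1 states while reading its first |Q| symbols,
so by pigeonhole some state repeats, giving the loop that can be pumped.
Here |Q| = 7
Therefore the proof uses p = 7

7


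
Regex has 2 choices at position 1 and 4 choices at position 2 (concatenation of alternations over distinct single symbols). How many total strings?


First group: 2 alternatives
Second group: 4 alternatives
Concatenation: each choice from group 1 pairs with each from group 2
Total = 2 x 4 = 8

8


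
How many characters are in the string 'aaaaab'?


String: 'aaaaab'
Counting characters:
  'a' appears 5 time(s)
  'b' appears 1 time(s)
Total length = 5 + 1 = 6

6


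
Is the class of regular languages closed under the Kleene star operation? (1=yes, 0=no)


Regular languages are closed under:
- Union (DFA product construction)
- Intersection (DFA product construction)
- Complement (swap accept/reject states)
- Concatenation (NFA construction)
- Kleene star (NFA construction)
Kleene star is in this list
Therefore: closed

1


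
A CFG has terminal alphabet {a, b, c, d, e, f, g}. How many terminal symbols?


Terminal symbols: a, b, c, d, e, f, g
Counting each: a (#1), b (#2), c (#3), d (#4), e (#5), f (#6), g (#7)
Total = 7

7


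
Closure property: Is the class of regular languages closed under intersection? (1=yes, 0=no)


Regular languages are closed under all standard operations:
- Union: Yes (product construction)
- Intersection: Yes (product construction)
- Complement: Yes (swap accept/reject)
- Concatenation: Yes (NFA construction)
Operation: intersection -> Closed

1


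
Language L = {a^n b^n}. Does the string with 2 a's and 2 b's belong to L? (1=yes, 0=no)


Language requires equal numbers of a's and b's
PDA pushes for each 'a', pops for each 'b'
Number of a's = 2
Number of b's = 2
2 == 2 -> Accept

1


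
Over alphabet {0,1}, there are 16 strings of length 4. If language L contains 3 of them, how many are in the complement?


Alphabet: {0,1}
String length: 4
Total strings of length 4 = 2^4 = 16
Strings in L = 3
Complement = total - |L|
= 16 - 3
= 13

13


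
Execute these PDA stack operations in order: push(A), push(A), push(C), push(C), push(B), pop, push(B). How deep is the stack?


Tracing stack operations:
  push(A) -> stack = [A], depth=1
  push(A) -> stack = [A,A], depth=2
  push(C) -> stack = [A,A,C], depth=3
  push(C) -> stack = [A,A,C,C], depth=4
  push(B) -> stack = [A,A,C,C,B], depth=5
  pop -> removed B, stack = [A,A,C,C], depth=4
  push(B) -> stack = [A,A,C,C,B], depth=5
Final depth = 5

5


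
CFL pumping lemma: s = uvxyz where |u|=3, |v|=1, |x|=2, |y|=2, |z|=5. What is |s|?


|s| = |u| + |v| + |x| + |y| + |z|
= 3 + 1 + 2 + 2 + 5
= 4 + 2 + 7
= 6 + 7
= 13

13


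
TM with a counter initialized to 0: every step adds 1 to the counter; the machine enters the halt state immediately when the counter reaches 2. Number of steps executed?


Counter starts at 0. Counting sequence:
  Step 1: counter = 1
  Step 2: counter = 2
Counter reached 2 -> halt
Total steps = 2

2


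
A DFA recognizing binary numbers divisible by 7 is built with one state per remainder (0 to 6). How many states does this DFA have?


Divisibility by 7 is tracked via the remainder mod 7: 0, 1, ..., 6
The construction assigns one state to each remainder
Number of remainders = 7

7


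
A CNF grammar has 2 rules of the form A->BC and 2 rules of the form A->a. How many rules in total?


CNF allows two rule forms:
  A -> BC (binary): 2 rules
  A -> a (terminal): 2 rules
Total = 2 + 2 = 4

4


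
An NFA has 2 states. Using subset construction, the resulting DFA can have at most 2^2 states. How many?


NFA has 2 states
Subset construction: each DFA state = subset of NFA states
Maximum subsets = 2^2
2^2 = 4

4


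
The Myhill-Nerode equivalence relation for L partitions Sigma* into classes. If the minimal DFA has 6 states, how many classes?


Myhill-Nerode theorem:
Number of equivalence classes = number of states in minimal DFA
Minimal DFA states = 6
Therefore equivalence classes = 6

6


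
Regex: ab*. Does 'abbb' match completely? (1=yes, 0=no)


Pattern: ab*
String: 'abbb'
Pattern requires: exactly one 'a' followed by zero or more 'b's
First char is 'a' -> OK
Rest 'bbb': all b's? Yes
Result: 1

1


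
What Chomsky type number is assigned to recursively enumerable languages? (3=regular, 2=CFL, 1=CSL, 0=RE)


Chomsky hierarchy levels:
  Type 3: Regular (DFA/NFA/regex)
  Type 2: Context-free (PDA)
  Type 1: Context-sensitive
  Type 0: Recursively enumerable (TM)
'recursively enumerable' corresponds to Type 0

0


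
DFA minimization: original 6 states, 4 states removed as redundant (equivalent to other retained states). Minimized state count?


Original DFA: 6 states
Redundant states removed: 4
Minimized states = original - removed
= 6 - 4
= 2

2


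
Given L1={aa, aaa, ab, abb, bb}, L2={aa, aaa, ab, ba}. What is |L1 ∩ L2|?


L1 = {aa, aaa, ab, abb, bb}
L2 = {aa, aaa, ab, ba}
Checking each string in L1 against L2:
  'aa': in L2? Yes
  'aaa': in L2? Yes
  'ab': in L2? Yes
  'abb': in L2? No
  'bb': in L2? No
Intersection = {aa, aaa, ab}
|L1 ∩ L2| = 3

3


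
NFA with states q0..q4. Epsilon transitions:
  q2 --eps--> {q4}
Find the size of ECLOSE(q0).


Starting from q0
Initialize closure = {q0}
q0 has no outgoing epsilon transitions -> nothing to add
Final closure: {q0}
Size = 1

1


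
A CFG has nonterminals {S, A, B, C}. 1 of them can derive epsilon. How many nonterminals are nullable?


Nonterminals: {S, A, B, C}
A nonterminal is nullable if it can derive epsilon
Counting nullable nonterminals: 1
Total nullable = 1

1


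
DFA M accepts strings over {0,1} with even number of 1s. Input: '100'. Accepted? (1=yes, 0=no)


DFA has 2 states: q_even (start, accept=yes) and q_odd
Processing string '100' character by character:
  Position 0: read '1', 1-count=1 -> q_odd
  Position 1: read '0', 1-count=1 -> q_odd (no change)
  Position 2: read '0', 1-count=1 -> q_odd (no change)
Final state: q_odd, total 1s = 1 (odd); the DFA requires an even count -> reject

0


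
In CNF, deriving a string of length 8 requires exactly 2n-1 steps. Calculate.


Chomsky Normal Form derivation:
String length n = 8
Each step either:
  - Splits a nonterminal into two (n-1 such steps)
  - Converts a nonterminal to terminal (n such steps)
Total = (n-1) + n = 2n - 1
= 2(8) - 1
= 16 - 1
= 15

15


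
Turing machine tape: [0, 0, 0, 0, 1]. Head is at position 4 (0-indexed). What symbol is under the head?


Tape: [0, 0, 0, 0, 1]
Positions: 0 1 2 3 4
Values:    0 0 0 0 1
Head at position 4
tape[4] = 1

1


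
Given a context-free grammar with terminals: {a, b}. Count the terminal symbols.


Terminal symbols: a, b
Counting each: a (#1), b (#2)
Total = 2

2


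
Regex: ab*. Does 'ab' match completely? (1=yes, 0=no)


Pattern: ab*
String: 'ab'
Pattern requires: exactly one 'a' followed by zero or more 'b's
First char is 'a' -> OK
Rest 'b': all b's? Yes
Result: 1

1


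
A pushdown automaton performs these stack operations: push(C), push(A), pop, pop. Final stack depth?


Tracing stack operations:
  push(C) -> stack = [C], depth=1
  push(A) -> stack = [C,A], depth=2
  pop -> removed A, stack = [C], depth=1
  pop -> removed C, stack = [], depth=0
Final depth = 0

0


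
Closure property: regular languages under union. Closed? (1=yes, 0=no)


Regular languages are closed under:
- Union (DFA product construction)
- Intersection (DFA product construction)
- Complement (swap accept/reject states)
- Concatenation (NFA construction)
- Kleene star (NFA construction)
union is in this list
Therefore: closed

1


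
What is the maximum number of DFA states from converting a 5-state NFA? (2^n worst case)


NFA has 5 states
Subset construction: each DFA state = subset of NFA states
Maximum subsets = 2^5
2^5 = 32

32


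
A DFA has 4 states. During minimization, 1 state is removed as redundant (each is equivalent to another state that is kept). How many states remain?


Original DFA: 4 states
Redundant states removed: 1
Minimized states = original - removed
= 4 - 1
= 3

3


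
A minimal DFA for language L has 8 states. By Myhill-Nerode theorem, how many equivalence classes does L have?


Myhill-Nerode theorem:
Number of equivalence classes = number of states in minimal DFA
Minimal DFA states = 8
Therefore equivalence classes = 8

8


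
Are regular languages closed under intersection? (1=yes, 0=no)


Regular languages are closed under all standard operations:
- Union: Yes (product construction)
- Intersection: Yes (product construction)
- Complement: Yes (swap accept/reject)
- Concatenation: Yes (NFA construction)
Operation: intersection -> Closed

1


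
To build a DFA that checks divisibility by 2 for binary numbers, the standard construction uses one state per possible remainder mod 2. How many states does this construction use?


Divisibility by 2 is tracked via the remainder mod 2: 0, 1, ..., 1
The construction assigns one state to each remainder
Number of remainders = 2

2


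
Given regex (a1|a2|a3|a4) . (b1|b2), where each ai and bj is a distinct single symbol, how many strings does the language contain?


First group: 4 alternatives
Second group: 2 alternatives
Concatenation: each choice from group 1 pairs with each from group 2
Total = 4 x 2 = 8

8


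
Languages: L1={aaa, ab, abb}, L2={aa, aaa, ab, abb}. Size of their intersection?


L1 = {aaa, ab, abb}
L2 = {aa, aaa, ab, abb}
Checking each string in L1 against L2:
  'aaa': in L2? Yes
  'ab': in L2? Yes
  'abb': in L2? Yes
Intersection = {aaa, ab, abb}
|L1 ∩ L2| = 3

3


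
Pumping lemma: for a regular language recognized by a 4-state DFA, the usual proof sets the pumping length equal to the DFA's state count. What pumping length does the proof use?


Pumping lemma for regular languages (standard proof):
Take p = |Q|, the number of DFA states.
Any string of length >= |Q| passes through |Q|+1 states while reading its first |Q| symbols,
so by pigeonhole some state repeats, giving the loop that can be pumped.
Here |Q| = 4
Therefore the proof uses p = 4

4


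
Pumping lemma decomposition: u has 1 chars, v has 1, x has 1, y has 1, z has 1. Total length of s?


|s| = |u| + |v| + |x| + |y| + |z|
= 1 + 1 + 1 + 1 + 1
= 2 + 1 + 2
= 3 + 2
= 5

5


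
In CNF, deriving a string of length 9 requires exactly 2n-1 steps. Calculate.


Chomsky Normal Form derivation:
String length n = 9
Each step either:
  - Splits a nonterminal into two (n-1 such steps)
  - Converts a nonterminal to terminal (n such steps)
Total = (n-1) + n = 2n - 1
= 2(9) - 1
= 18 - 1
= 17

17


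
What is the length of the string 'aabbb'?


String: 'aabbb'
Counting characters:
  'a' appears 2 time(s)
  'b' appears 3 time(s)
Total length = 2 + 3 = 5

5


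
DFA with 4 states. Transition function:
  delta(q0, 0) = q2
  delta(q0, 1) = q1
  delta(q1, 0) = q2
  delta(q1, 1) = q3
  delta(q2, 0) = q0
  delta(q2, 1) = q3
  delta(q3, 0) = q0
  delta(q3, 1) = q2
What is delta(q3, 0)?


Looking up transition function:
delta(q3, 0) in the table
Row: q3, Column: 0
Result: q0

q0


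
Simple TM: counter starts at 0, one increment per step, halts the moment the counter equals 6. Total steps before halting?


Counter starts at 0. Counting sequence:
  Step 1: counter = 1
  Step 2: counter = 2
  Step 3: counter = 3
  Step 4: counter = 4
  Step 5: counter = 5
  Step 6: counter = 6
Counter reached 6 -> halt
Total steps = 6

6


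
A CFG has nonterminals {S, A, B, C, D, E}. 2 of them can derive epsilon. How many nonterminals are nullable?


Nonterminals: {S, A, B, C, D, E}
A nonterminal is nullable if it can derive epsilon
Counting nullable nonterminals: 2
Total nullable = 2

2


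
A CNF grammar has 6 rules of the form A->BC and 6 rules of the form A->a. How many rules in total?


CNF allows two rule forms:
  A -> BC (binary): 6 rules
  A -> a (terminal): 6 rules
Total = 6 + 6 = 12

12


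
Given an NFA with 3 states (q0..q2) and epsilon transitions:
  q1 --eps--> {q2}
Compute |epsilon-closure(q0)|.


Starting from q0
Initialize closure = {q0}
q0 has no outgoing epsilon transitions -> nothing to add
Final closure: {q0}
Size = 1

1


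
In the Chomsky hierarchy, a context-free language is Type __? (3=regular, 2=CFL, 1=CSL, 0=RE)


Chomsky hierarchy levels:
  Type 3: Regular (DFA/NFA/regex)
  Type 2: Context-free (PDA)
  Type 1: Context-sensitive
  Type 0: Recursively enumerable (TM)
'context-free' corresponds to Type 2

2


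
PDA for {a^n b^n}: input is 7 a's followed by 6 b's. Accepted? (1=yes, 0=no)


Language requires equal numbers of a's and b's
PDA pushes for each 'a', pops for each 'b'
Number of a's = 7
Number of b's = 6
7 != 6 -> Reject

0


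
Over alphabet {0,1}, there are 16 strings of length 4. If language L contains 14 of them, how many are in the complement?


Alphabet: {0,1}
String length: 4
Total strings of length 4 = 2^4 = 16
Strings in L = 14
Complement = total - |L|
= 16 - 14
= 2

2


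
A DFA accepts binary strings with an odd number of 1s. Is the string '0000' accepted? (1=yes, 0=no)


DFA has 2 states: q_even (start, accept=no) and q_odd
Processing string '0000' character by character:
  Position 0: read '0', 1-count=0 -> q_even (no change)
  Position 1: read '0', 1-count=0 -> q_even (no change)
  Position 2: read '0', 1-count=0 -> q_even (no change)
  Position 3: read '0', 1-count=0 -> q_even (no change)
Final state: q_even, total 1s = 0 (even); the DFA requires an odd count -> reject

0


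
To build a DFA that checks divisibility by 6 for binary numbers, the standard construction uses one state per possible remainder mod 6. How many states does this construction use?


Divisibility by 6 is tracked via the remainder mod 6: 0, 1, ..., 5
The construction assigns one state to each remainder
Number of remainders = 6

6


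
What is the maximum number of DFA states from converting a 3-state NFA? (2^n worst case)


NFA has 3 states
Subset construction: each DFA state = subset of NFA states
Maximum subsets = 2^3
2^3 = 8

8


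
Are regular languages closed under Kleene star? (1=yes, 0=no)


Regular languages are closed under:
- Union (DFA product construction)
- Intersection (DFA product construction)
- Complement (swap accept/reject states)
- Concatenation (NFA construction)
- Kleene star (NFA construction)
Kleene star is in this list
Therefore: closed

1


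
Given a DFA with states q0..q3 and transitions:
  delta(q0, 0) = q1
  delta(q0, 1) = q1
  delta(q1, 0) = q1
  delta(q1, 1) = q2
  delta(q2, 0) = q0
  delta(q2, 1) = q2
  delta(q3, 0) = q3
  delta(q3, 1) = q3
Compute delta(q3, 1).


Looking up transition function:
delta(q3, 1) in the table
Row: q3, Column: 1
Result: q3

q3


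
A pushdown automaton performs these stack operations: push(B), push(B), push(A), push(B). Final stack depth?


Tracing stack operations:
  push(B) -> stack = [B], depth=1
  push(B) -> stack = [B,B], depth=2
  push(A) -> stack = [B,B,A], depth=3
  push(B) -> stack = [B,B,A,B], depth=4
Final depth = 4

4


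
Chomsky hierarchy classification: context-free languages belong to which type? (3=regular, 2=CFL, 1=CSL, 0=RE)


Chomsky hierarchy levels:
  Type 3: Regular (DFA/NFA/regex)
  Type 2: Context-free (PDA)
  Type 1: Context-sensitive
  Type 0: Recursively enumerable (TM)
'context-free' corresponds to Type 2

2


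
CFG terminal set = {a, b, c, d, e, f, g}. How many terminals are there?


Terminal symbols: a, b, c, d, e, f, g
Counting each: a (#1), b (#2), c (#3), d (#4), e (#5), f (#6), g (#7)
Total = 7

7


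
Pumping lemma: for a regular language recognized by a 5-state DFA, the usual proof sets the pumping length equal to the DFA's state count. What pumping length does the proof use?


Pumping lemma for regular languages (standard proof):
Take p = |Q|, the number of DFA states.
Any string of length >= |Q| passes through |Q|+1 states while reading its first |Q| symbols,
so by pigeonhole some state repeats, giving the loop that can be pumped.
Here |Q| = 5
Therefore the proof uses p = 5

5


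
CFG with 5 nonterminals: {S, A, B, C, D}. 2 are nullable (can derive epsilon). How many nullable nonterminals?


Nonterminals: {S, A, B, C, D}
A nonterminal is nullable if it can derive epsilon
Counting nullable nonterminals: 2
Total nullable = 2

2


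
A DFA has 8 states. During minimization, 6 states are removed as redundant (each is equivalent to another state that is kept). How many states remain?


Original DFA: 8 states
Redundant states removed: 6
Minimized states = original - removed
= 8 - 6
= 2

2


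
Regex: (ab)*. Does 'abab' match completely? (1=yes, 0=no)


Pattern: (ab)*
String: 'abab'
Pattern requires: zero or more repetitions of 'ab'
Pairs: ['ab', 'ab']
All pairs are 'ab'? Yes
Result: 1

1


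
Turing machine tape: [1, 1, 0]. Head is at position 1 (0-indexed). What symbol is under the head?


Tape: [1, 1, 0]
Positions: 0 1 2
Values:    1 1 0
Head at position 1
tape[1] = 1

1


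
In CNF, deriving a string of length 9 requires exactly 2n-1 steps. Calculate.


Chomsky Normal Form derivation:
String length n = 9
Each step either:
  - Splits a nonterminal into two (n-1 such steps)
  - Converts a nonterminal to terminal (n such steps)
Total = (n-1) + n = 2n - 1
= 2(9) - 1
= 18 - 1
= 17

17


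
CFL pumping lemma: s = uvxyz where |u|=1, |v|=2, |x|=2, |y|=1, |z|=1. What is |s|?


|s| = |u| + |v| + |x| + |y| + |z|
= 1 + 2 + 2 + 1 + 1
= 3 + 2 + 2
= 5 + 2
= 7

7


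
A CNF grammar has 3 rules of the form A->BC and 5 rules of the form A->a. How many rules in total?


CNF allows two rule forms:
  A -> BC (binary): 3 rules
  A -> a (terminal): 5 rules
Total = 3 + 5 = 8

8


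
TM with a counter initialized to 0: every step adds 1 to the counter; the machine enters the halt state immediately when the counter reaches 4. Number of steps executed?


Counter starts at 0. Counting sequence:
  Step 1: counter = 1
  Step 2: counter = 2
  Step 3: counter = 3
  Step 4: counter = 4
Counter reached 4 -> halt
Total steps = 4

4


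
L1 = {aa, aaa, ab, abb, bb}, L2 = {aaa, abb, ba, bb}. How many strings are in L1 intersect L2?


L1 = {aa, aaa, ab, abb, bb}
L2 = {aaa, abb, ba, bb}
Checking each string in L1 against L2:
  'aa': in L2? No
  'aaa': in L2? Yes
  'ab': in L2? No
  'abb': in L2? Yes
  'bb': in L2? Yes
Intersection = {aaa, abb, bb}
|L1 ∩ L2| = 3

3


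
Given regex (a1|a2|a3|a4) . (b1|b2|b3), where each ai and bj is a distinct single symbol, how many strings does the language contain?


First group: 4 alternatives
Second group: 3 alternatives
Concatenation: each choice from group 1 pairs with each from group 2
Total = 4 x 3 = 12

12


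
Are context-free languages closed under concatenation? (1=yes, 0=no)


CFL closure properties:
  Closed under: union, concatenation, Kleene star
  NOT closed under: intersection, complement
Operation 'concatenation' is in closed list -> Yes (closed)

1


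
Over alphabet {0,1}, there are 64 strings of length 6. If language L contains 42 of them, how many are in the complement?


Alphabet: {0,1}
String length: 6
Total strings of length 6 = 2^6 = 64
Strings in L = 42
Complement = total - |L|
= 64 - 42
= 22

22


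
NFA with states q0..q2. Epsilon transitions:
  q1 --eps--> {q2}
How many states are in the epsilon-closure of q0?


Starting from q0
Initialize closure = {q0}
q0 has no outgoing epsilon transitions -> nothing to add
Final closure: {q0}
Size = 1

1


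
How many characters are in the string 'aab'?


String: 'aab'
Counting characters:
  'a' appears 2 time(s)
  'b' appears 1 time(s)
Total length = 2 + 1 = 3

3


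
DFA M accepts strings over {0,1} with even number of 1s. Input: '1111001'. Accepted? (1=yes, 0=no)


DFA has 2 states: q_even (start, accept=yes) and q_odd
Processing string '1111001' character by character:
  Position 0: read '1', 1-count=1 -> q_odd
  Position 1: read '1', 1-count=2 -> q_even
  Position 2: read '1', 1-count=3 -> q_odd
  Position 3: read '1', 1-count=4 -> q_even
  Position 4: read '0', 1-count=4 -> q_even (no change)
  Position 5: read '0', 1-count=4 -> q_even (no change)
  Position 6: read '1', 1-count=5 -> q_odd
Final state: q_odd, total 1s = 5 (odd); the DFA requires an even count -> reject

0


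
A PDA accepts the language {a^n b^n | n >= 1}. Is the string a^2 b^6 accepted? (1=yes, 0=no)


Language requires equal numbers of a's and b's
PDA pushes for each 'a', pops for each 'b'
Number of a's = 2
Number of b's = 6
2 != 6 -> Reject

0


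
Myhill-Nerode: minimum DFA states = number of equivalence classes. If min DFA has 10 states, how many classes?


Myhill-Nerode theorem:
Number of equivalence classes = number of states in minimal DFA
Minimal DFA states = 10
Therefore equivalence classes = 10

10


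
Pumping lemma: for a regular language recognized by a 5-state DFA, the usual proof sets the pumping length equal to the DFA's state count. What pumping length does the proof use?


Pumping lemma for regular languages (standard proof):
Take p = |Q|, the number of DFA states.
Any string of length >= |Q| passes through |Q|+1 states while reading its first |Q| symbols,
so by pigeonhole some state repeats, giving the loop that can be pumped.
Here |Q| = 5
Therefore the proof uses p = 5

5


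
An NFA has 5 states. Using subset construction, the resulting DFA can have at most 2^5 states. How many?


NFA has 5 states
Subset construction: each DFA state = subset of NFA states
Maximum subsets = 2^5
2^5 = 32

32


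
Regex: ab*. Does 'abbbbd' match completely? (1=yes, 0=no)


Pattern: ab*
String: 'abbbbd'
Pattern requires: exactly one 'a' followed by zero or more 'b's
First char is 'a' -> OK
Rest 'bbbbd': all b's? No
Result: 0

0


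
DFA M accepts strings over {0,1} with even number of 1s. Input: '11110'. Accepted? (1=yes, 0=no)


DFA has 2 states: q_even (start, accept=yes) and q_odd
Processing string '11110' character by character:
  Position 0: read '1', 1-count=1 -> q_odd
  Position 1: read '1', 1-count=2 -> q_even
  Position 2: read '1', 1-count=3 -> q_odd
  Position 3: read '1', 1-count=4 -> q_even
  Position 4: read '0', 1-count=4 -> q_even (no change)
Final state: q_even, total 1s = 4 (even); the DFA requires an even count -> accept

1


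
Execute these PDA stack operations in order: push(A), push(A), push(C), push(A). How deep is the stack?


Tracing stack operations:
  push(A) -> stack = [A], depth=1
  push(A) -> stack = [A,A], depth=2
  push(C) -> stack = [A,A,C], depth=3
  push(A) -> stack = [A,A,C,A], depth=4
Final depth = 4

4


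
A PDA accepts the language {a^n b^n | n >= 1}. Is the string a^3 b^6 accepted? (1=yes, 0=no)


Language requires equal numbers of a's and b's
PDA pushes for each 'a', pops for each 'b'
Number of a's = 3
Number of b's = 6
3 != 6 -> Reject

0


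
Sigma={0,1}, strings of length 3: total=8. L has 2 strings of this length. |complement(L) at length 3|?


Alphabet: {0,1}
String length: 3
Total strings of length 3 = 2^3 = 8
Strings in L = 2
Complement = total - |L|
= 8 - 2
= 6

6


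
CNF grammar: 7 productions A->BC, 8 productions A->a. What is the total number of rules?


CNF allows two rule forms:
  A -> BC (binary): 7 rules
  A -> a (terminal): 8 rules
Total = 7 + 8 = 15

15


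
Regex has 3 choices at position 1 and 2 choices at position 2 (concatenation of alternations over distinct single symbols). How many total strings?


First group: 3 alternatives
Second group: 2 alternatives
Concatenation: each choice from group 1 pairs with each from group 2
Total = 3 x 2 = 6

6


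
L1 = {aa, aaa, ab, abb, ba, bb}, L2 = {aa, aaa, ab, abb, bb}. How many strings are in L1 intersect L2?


L1 = {aa, aaa, ab, abb, ba, bb}
L2 = {aa, aaa, ab, abb, bb}
Checking each string in L1 against L2:
  'aa': in L2? Yes
  'aaa': in L2? Yes
  'ab': in L2? Yes
  'abb': in L2? Yes
  'ba': in L2? No
  'bb': in L2? Yes
Intersection = {aa, aaa, ab, abb, bb}
|L1 ∩ L2| = 5

5


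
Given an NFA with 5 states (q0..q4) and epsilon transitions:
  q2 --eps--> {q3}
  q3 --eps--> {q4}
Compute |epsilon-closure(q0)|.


Starting from q0
Initialize closure = {q0}
q0 has no outgoing epsilon transitions -> nothing to add
Final closure: {q0}
Size = 1

1


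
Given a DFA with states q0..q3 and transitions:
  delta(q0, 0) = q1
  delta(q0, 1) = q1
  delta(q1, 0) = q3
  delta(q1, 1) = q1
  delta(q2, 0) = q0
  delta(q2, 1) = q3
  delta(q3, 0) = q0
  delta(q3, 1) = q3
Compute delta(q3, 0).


Looking up transition function:
delta(q3, 0) in the table
Row: q3, Column: 0
Result: q0

q0


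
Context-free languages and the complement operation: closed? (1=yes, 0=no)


CFL closure properties:
  Closed under: union, concatenation, Kleene star
  NOT closed under: intersection, complement
Operation 'complement' is in not-closed list -> No (not closed)

0


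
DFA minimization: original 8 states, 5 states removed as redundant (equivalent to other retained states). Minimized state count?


Original DFA: 8 states
Redundant states removed: 5
Minimized states = original - removed
= 8 - 5
= 3

3


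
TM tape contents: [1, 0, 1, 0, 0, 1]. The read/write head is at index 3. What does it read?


Tape: [1, 0, 1, 0, 0, 1]
Positions: 0 1 2 3 4 5
Values:    1 0 1 0 0 1
Head at position 3
tape[3] = 0

0


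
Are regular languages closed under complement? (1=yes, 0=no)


Regular languages are closed under:
- Union (DFA product construction)
- Intersection (DFA product construction)
- Complement (swap accept/reject states)
- Concatenation (NFA construction)
- Kleene star (NFA construction)
complement is in this list
Therefore: closed

1


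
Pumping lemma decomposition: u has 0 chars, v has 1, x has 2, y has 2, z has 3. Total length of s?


|s| = |u| + |v| + |x| + |y| + |z|
= 0 + 1 + 2 + 2 + 3
= 1 + 2 + 5
= 3 + 5
= 8

8


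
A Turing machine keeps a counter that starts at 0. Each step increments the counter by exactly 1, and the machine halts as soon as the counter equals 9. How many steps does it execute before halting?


Counter starts at 0. Counting sequence:
  Step 1: counter = 1
  Step 2: counter = 2
  Step 3: counter = 3
  Step 4: counter = 4
  Step 5: counter = 5
  Step 6: counter = 6
  ...
  Step 9: counter = 9
Counter reached 9 -> halt
Total steps = 9

9


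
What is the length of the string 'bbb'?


String: 'bbb'
Counting characters:
  'b' appears 3 time(s)
Total length = 0 + 3 = 3

3


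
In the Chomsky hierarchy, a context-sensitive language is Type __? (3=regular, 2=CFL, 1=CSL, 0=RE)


Chomsky hierarchy levels:
  Type 3: Regular (DFA/NFA/regex)
  Type 2: Context-free (PDA)
  Type 1: Context-sensitive
  Type 0: Recursively enumerable (TM)
'context-sensitive' corresponds to Type 1

1


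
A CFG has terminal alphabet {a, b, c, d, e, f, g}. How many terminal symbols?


Terminal symbols: a, b, c, d, e, f, g
Counting each: a (#1), b (#2), c (#3), d (#4), e (#5), f (#6), g (#7)
Total = 7

7


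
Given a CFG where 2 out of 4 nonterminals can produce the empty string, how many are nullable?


Nonterminals: {S, A, B, C}
A nonterminal is nullable if it can derive epsilon
Counting nullable nonterminals: 2
Total nullable = 2

2


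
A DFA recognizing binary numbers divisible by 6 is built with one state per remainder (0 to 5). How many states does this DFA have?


Divisibility by 6 is tracked via the remainder mod 6: 0, 1, ..., 5
The construction assigns one state to each remainder
Number of remainders = 6

6


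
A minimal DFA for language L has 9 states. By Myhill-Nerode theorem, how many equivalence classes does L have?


Myhill-Nerode theorem:
Number of equivalence classes = number of states in minimal DFA
Minimal DFA states = 9
Therefore equivalence classes = 9

9


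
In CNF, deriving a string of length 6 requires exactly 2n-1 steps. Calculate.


Chomsky Normal Form derivation:
String length n = 6
Each step either:
  - Splits a nonterminal into two (n-1 such steps)
  - Converts a nonterminal to terminal (n such steps)
Total = (n-1) + n = 2n - 1
= 2(6) - 1
= 12 - 1
= 11

11


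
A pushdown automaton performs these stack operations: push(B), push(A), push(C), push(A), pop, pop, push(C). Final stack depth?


Tracing stack operations:
  push(B) -> stack = [B], depth=1
  push(A) -> stack = [B,A], depth=2
  push(C) -> stack = [B,A,C], depth=3
  push(A) -> stack = [B,A,C,A], depth=4
  pop -> removed A, stack = [B,A,C], depth=3
  pop -> removed C, stack = [B,A], depth=2
  push(C) -> stack = [B,A,C], depth=3
Final depth = 3

3


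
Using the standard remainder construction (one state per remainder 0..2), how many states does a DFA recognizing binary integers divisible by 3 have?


Divisibility by 3 is tracked via the remainder mod 3: 0, 1, ..., 2
The construction assigns one state to each remainder
Number of remainders = 3

3


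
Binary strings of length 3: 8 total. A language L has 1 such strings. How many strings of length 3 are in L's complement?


Alphabet: {0,1}
String length: 3
Total strings of length 3 = 2^3 = 8
Strings in L = 1
Complement = total - |L|
= 8 - 1
= 7

7


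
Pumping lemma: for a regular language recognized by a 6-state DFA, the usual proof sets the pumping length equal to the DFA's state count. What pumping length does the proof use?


Pumping lemma for regular languages (standard proof):
Take p = |Q|, the number of DFA states.
Any string of length >= |Q| passes through |Q|+1 states while reading its first |Q| symbols,
so by pigeonhole some state repeats, giving the loop that can be pumped.
Here |Q| = 6
Therefore the proof uses p = 6

6


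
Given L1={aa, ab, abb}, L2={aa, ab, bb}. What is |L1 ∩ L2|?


L1 = {aa, ab, abb}
L2 = {aa, ab, bb}
Checking each string in L1 against L2:
  'aa': in L2? Yes
  'ab': in L2? Yes
  'abb': in L2? No
Intersection = {aa, ab}
|L1 ∩ L2| = 2

2


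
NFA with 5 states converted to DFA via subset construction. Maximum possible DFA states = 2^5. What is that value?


NFA has 5 states
Subset construction: each DFA state = subset of NFA states
Maximum subsets = 2^5
2^5 = 32

32


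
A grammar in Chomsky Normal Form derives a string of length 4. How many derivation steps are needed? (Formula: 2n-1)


Chomsky Normal Form derivation:
String length n = 4
Each step either:
  - Splits a nonterminal into two (n-1 such steps)
  - Converts a nonterminal to terminal (n such steps)
Total = (n-1) + n = 2n - 1
= 2(4) - 1
= 8 - 1
= 7

7


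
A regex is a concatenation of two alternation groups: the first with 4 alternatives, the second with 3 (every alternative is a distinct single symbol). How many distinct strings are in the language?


First group: 4 alternatives
Second group: 3 alternatives
Concatenation: each choice from group 1 pairs with each from group 2
Total = 4 x 3 = 12

12


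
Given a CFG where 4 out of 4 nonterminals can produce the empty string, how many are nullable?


Nonterminals: {S, A, B, C}
A nonterminal is nullable if it can derive epsilon
Counting nullable nonterminals: 4
Total nullable = 4

4


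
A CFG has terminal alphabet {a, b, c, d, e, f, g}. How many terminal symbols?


Terminal symbols: a, b, c, d, e, f, g
Counting each: a (#1), b (#2), c (#3), d (#4), e (#5), f (#6), g (#7)
Total = 7

7


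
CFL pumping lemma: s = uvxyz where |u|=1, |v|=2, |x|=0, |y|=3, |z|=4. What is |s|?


|s| = |u| + |v| + |x| + |y| + |z|
= 1 + 2 + 0 + 3 + 4
= 3 + 0 + 7
= 3 + 7
= 10

10


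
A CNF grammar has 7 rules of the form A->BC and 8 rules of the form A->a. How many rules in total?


CNF allows two rule forms:
  A -> BC (binary): 7 rules
  A -> a (terminal): 8 rules
Total = 7 + 8 = 15

15


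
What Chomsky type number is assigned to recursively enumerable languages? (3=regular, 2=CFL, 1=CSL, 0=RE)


Chomsky hierarchy levels:
  Type 3: Regular (DFA/NFA/regex)
  Type 2: Context-free (PDA)
  Type 1: Context-sensitive
  Type 0: Recursively enumerable (TM)
'recursively enumerable' corresponds to Type 0

0


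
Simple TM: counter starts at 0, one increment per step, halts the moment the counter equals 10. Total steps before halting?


Counter starts at 0. Counting sequence:
  Step 1: counter = 1
  Step 2: counter = 2
  Step 3: counter = 3
  Step 4: counter = 4
  Step 5: counter = 5
  Step 6: counter = 6
  ...
  Step 10: counter = 10
Counter reached 10 -> halt
Total steps = 10

10


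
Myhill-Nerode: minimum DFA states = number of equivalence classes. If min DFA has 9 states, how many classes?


Myhill-Nerode theorem:
Number of equivalence classes = number of states in minimal DFA
Minimal DFA states = 9
Therefore equivalence classes = 9

9


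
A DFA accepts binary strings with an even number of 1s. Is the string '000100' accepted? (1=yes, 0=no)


DFA has 2 states: q_even (start, accept=yes) and q_odd
Processing string '000100' character by character:
  Position 0: read '0', 1-count=0 -> q_even (no change)
  Position 1: read '0', 1-count=0 -> q_even (no change)
  Position 2: read '0', 1-count=0 -> q_even (no change)
  Position 3: read '1', 1-count=1 -> q_odd
  Position 4: read '0', 1-count=1 -> q_odd (no change)
  Position 5: read '0', 1-count=1 -> q_odd (no change)
Final state: q_odd, total 1s = 1 (odd); the DFA requires an even count -> reject

0


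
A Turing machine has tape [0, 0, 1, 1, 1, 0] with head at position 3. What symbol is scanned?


Tape: [0, 0, 1, 1, 1, 0]
Positions: 0 1 2 3 4 5
Values:    0 0 1 1 1 0
Head at position 3
tape[3] = 1

1


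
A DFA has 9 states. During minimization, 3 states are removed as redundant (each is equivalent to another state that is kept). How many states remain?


Original DFA: 9 states
Redundant states removed: 3
Minimized states = original - removed
= 9 - 3
= 6

6


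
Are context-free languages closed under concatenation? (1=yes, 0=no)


CFL closure properties:
  Closed under: union, concatenation, Kleene star
  NOT closed under: intersection, complement
Operation 'concatenation' is in closed list -> Yes (closed)

1


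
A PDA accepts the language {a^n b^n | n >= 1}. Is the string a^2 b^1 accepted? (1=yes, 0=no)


Language requires equal numbers of a's and b's
PDA pushes for each 'a', pops for each 'b'
Number of a's = 2
Number of b's = 1
2 != 1 -> Reject

0


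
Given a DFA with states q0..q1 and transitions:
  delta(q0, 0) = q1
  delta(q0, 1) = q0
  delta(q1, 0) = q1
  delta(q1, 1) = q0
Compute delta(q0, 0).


Looking up transition function:
delta(q0, 0) in the table
Row: q0, Column: 0
Result: q1

q1


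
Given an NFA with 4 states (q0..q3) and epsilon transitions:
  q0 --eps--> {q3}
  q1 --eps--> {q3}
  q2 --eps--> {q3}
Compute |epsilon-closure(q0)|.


Starting from q0
Initialize closure = {q0}
Follow epsilon from q0 -> add q3
Final closure: {q0, q3}
Size = 2

2


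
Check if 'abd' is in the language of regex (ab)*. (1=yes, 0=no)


Pattern: (ab)*
String: 'abd'
Pattern requires: zero or more repetitions of 'ab'
Length 3 is odd -> cannot be (ab)* -> no match
Result: 0

0


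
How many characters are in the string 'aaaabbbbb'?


String: 'aaaabbbbb'
Counting characters:
  'a' appears 4 time(s)
  'b' appears 5 time(s)
Total length = 4 + 5 = 9

9


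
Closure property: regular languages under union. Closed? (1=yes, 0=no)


Regular languages are closed under:
- Union (DFA product construction)
- Intersection (DFA product construction)
- Complement (swap accept/reject states)
- Concatenation (NFA construction)
- Kleene star (NFA construction)
union is in this list
Therefore: closed

1


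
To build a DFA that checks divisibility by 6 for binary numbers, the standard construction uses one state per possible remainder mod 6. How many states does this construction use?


Divisibility by 6 is tracked via the remainder mod 6: 0, 1, ..., 5
The construction assigns one state to each remainder
Number of remainders = 6

6


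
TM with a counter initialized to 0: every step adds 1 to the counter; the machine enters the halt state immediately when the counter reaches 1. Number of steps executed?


Counter starts at 0. Counting sequence:
  Step 1: counter = 1
Counter reached 1 -> halt
Total steps = 1

1
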